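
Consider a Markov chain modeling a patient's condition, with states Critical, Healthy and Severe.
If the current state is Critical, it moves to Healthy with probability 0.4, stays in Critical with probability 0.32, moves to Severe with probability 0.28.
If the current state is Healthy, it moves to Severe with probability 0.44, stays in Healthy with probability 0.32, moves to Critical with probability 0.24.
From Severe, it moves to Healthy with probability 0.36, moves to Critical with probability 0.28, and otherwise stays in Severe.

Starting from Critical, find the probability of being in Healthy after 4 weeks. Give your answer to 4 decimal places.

0.3568

Propagate the distribution vector 4 weeks from Critical.
After 0 weeks: (1.0000, 0.0000, 0.0000)
After 1 week: (0.3200, 0.4000, 0.2800)
After 2 weeks: (0.2768, 0.3568, 0.3664)
After 3 weeks: (0.2768, 0.3568, 0.3664)
After 4 weeks: (0.2768, 0.3568, 0.3664)
P(in Healthy after 4 weeks) = 0.3568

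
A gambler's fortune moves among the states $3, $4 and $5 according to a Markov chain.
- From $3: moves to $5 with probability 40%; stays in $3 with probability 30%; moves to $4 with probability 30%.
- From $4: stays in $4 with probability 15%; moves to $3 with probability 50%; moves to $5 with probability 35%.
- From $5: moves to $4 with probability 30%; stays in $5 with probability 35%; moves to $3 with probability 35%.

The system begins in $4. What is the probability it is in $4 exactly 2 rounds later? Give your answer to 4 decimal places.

0.2775

Sum over the intermediate state after 1 round:
P = P($4→$3)·P($3→$4) + P($4→$4)·P($4→$4) + P($4→$5)·P($5→$4)
  = 0.5×0.3 + 0.15×0.15 + 0.35×0.3
  = 0.1500 + 0.0225 + 0.1050 = 0.2775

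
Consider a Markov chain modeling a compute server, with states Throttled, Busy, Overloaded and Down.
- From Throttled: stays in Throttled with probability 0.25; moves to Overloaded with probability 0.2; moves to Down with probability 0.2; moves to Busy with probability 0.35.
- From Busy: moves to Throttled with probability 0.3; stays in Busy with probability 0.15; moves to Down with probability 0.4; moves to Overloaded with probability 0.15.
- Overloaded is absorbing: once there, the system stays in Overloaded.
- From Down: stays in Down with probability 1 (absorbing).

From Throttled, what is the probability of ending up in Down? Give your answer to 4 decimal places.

Let h(s) be the probability of absorption at Down starting from transient state s. Then h(Down) = 1 and h(Overloaded) = 0. By first-step analysis:
h(Throttled) = 0.25·h(Throttled) + 0.35·h(Busy) + 0.2·0 + 0.2·1
h(Busy) = 0.3·h(Throttled) + 0.15·h(Busy) + 0.15·0 + 0.4·1
Solving: h(Throttled) = 0.5822, h(Busy) = 0.6761.
Starting from Throttled, the probability is 0.5822.

0.5822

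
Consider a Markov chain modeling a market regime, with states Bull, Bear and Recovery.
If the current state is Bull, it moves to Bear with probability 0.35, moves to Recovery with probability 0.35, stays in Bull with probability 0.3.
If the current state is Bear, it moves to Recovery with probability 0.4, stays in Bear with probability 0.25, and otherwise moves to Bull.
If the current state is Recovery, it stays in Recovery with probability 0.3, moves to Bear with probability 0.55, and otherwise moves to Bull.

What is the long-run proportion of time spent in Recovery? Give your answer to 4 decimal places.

Let the stationary distribution be π with π = πP and π_1 + π_2 + π_3 = 1.
π_1 = 0.3·π_1 + 0.35·π_2 + 0.15·π_3
π_2 = 0.35·π_1 + 0.25·π_2 + 0.55·π_3
Solving with the normalization constraint gives π = (0.2664, 0.3821, 0.3515).
So the stationary probability of Recovery is 0.3515.

0.3515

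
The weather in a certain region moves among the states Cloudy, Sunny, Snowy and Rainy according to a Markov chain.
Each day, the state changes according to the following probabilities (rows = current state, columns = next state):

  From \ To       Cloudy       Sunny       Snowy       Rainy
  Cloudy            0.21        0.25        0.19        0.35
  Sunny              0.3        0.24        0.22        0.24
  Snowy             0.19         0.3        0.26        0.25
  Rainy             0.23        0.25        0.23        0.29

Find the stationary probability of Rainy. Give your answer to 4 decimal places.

Let the stationary distribution be π with π = πP and π_1 + π_2 + π_3 + π_4 = 1.
π_1 = 0.21·π_1 + 0.3·π_2 + 0.19·π_3 + 0.23·π_4
π_2 = 0.25·π_1 + 0.24·π_2 + 0.3·π_3 + 0.25·π_4
π_3 = 0.19·π_1 + 0.22·π_2 + 0.26·π_3 + 0.23·π_4
Solving with the normalization constraint gives π = (0.2344, 0.2587, 0.2248, 0.2821).
So the stationary probability of Rainy is 0.2821.

0.2821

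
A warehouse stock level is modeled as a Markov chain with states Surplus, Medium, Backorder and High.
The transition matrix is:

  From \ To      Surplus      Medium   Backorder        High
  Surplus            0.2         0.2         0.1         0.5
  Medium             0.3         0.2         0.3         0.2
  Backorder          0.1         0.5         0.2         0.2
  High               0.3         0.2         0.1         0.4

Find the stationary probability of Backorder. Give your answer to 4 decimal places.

Let the stationary distribution be π with π = πP and π_1 + π_2 + π_3 + π_4 = 1.
π_1 = 0.2·π_1 + 0.3·π_2 + 0.1·π_3 + 0.3·π_4
π_2 = 0.2·π_1 + 0.2·π_2 + 0.5·π_3 + 0.2·π_4
π_3 = 0.1·π_1 + 0.3·π_2 + 0.2·π_3 + 0.1·π_4
Solving with the normalization constraint gives π = (0.2424, 0.2500, 0.1667, 0.3409).
So the stationary probability of Backorder is 0.1667.

0.1667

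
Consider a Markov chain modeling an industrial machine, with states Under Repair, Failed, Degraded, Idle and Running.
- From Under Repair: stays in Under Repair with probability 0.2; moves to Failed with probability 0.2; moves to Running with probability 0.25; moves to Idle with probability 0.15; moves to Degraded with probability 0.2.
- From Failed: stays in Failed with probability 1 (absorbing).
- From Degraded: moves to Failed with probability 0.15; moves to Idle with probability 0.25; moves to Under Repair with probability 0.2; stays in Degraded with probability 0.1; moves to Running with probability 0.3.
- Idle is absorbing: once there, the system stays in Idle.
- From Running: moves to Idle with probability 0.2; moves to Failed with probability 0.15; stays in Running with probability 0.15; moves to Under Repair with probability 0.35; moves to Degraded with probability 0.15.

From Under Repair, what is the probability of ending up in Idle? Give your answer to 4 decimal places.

Let h(s) be the probability of absorption at Idle starting from transient state s. Then h(Idle) = 1 and h(Failed) = 0. By first-step analysis:
h(Under Repair) = 0.2·h(Under Repair) + 0.2·0 + 0.2·h(Degraded) + 0.15·1 + 0.25·h(Running)
h(Degraded) = 0.2·h(Under Repair) + 0.15·0 + 0.1·h(Degraded) + 0.25·1 + 0.3·h(Running)
h(Running) = 0.35·h(Under Repair) + 0.15·0 + 0.15·h(Degraded) + 0.2·1 + 0.15·h(Running)
Solving: h(Under Repair) = 0.4988, h(Degraded) = 0.5690, h(Running) = 0.5411.
Starting from Under Repair, the probability is 0.4988.

0.4988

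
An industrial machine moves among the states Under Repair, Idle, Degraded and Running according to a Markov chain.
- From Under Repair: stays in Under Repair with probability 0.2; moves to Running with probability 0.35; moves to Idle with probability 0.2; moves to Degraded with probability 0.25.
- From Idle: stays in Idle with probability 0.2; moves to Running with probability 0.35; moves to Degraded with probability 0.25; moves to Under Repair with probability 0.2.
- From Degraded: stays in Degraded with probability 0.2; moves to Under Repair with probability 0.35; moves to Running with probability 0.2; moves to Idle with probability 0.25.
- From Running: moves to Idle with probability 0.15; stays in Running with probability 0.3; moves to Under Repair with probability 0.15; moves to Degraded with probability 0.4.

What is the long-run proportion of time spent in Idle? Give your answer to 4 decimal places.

Let the stationary distribution be π with π = πP and π_1 + π_2 + π_3 + π_4 = 1.
π_1 = 0.2·π_1 + 0.2·π_2 + 0.35·π_3 + 0.15·π_4
π_2 = 0.2·π_1 + 0.2·π_2 + 0.25·π_3 + 0.15·π_4
π_3 = 0.25·π_1 + 0.25·π_2 + 0.2·π_3 + 0.4·π_4
Solving with the normalization constraint gives π = (0.2273, 0.1993, 0.2800, 0.2933).
So the stationary probability of Idle is 0.1993.

0.1993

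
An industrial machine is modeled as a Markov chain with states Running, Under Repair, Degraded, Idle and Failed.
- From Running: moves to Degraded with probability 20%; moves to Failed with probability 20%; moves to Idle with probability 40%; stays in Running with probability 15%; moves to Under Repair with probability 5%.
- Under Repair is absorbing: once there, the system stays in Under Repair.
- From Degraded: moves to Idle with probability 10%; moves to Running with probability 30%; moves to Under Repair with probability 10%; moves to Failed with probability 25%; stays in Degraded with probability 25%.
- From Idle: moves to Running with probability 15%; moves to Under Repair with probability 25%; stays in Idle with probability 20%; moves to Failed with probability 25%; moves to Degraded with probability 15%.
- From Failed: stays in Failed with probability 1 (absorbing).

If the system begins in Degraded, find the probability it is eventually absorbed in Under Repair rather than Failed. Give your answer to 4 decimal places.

Let h(s) be the probability of absorption at Under Repair starting from transient state s. Then h(Under Repair) = 1 and h(Failed) = 0. By first-step analysis:
h(Running) = 0.15·h(Running) + 0.05·1 + 0.2·h(Degraded) + 0.4·h(Idle) + 0.2·0
h(Degraded) = 0.3·h(Running) + 0.1·1 + 0.25·h(Degraded) + 0.1·h(Idle) + 0.25·0
h(Idle) = 0.15·h(Running) + 0.25·1 + 0.15·h(Degraded) + 0.2·h(Idle) + 0.25·0
Solving: h(Running) = 0.3425, h(Degraded) = 0.3288, h(Idle) = 0.4384.
Starting from Degraded, the probability is 0.3288.

0.3288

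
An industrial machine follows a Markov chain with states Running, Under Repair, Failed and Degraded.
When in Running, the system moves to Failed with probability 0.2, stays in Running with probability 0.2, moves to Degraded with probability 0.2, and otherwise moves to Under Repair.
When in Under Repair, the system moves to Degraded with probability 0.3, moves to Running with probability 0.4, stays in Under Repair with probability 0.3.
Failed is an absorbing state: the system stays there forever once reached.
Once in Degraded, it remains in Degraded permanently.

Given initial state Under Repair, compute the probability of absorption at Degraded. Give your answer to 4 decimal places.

Let h(s) be the probability of absorption at Degraded starting from transient state s. Then h(Degraded) = 1 and h(Failed) = 0. By first-step analysis:
h(Running) = 0.2·h(Running) + 0.4·h(Under Repair) + 0.2·0 + 0.2·1
h(Under Repair) = 0.4·h(Running) + 0.3·h(Under Repair) + 0.3·1
Solving: h(Running) = 0.6500, h(Under Repair) = 0.8000.
Starting from Under Repair, the probability is 0.8000.

0.8000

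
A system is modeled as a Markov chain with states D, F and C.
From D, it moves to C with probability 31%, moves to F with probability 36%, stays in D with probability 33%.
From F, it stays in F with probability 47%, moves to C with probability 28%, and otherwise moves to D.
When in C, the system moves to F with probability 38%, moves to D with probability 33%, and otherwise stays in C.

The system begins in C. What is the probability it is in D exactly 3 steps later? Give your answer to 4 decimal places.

Propagate the distribution vector 3 steps from C.
After 0 steps: (0.0000, 0.0000, 1.0000)
After 1 step: (0.3300, 0.3800, 0.2900)
After 2 steps: (0.2996, 0.4076, 0.2928)
After 3 steps: (0.2974, 0.4107, 0.2919)
P(in D after 3 steps) = 0.2974

0.2974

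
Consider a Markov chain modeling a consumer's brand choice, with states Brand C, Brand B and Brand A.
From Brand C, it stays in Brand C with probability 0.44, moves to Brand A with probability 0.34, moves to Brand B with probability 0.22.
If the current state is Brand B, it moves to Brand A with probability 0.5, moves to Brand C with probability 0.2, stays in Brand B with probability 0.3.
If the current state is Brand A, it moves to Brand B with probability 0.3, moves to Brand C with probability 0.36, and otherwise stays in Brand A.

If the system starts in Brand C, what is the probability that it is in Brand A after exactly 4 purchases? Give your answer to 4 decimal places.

Propagate the distribution vector 4 purchases from Brand C.
After 0 purchases: (1.0000, 0.0000, 0.0000)
After 1 purchase: (0.4400, 0.2200, 0.3400)
After 2 purchases: (0.3600, 0.2648, 0.3752)
After 3 purchases: (0.3464, 0.2712, 0.3824)
After 4 purchases: (0.3443, 0.2723, 0.3834)
P(in Brand A after 4 purchases) = 0.3834

0.3834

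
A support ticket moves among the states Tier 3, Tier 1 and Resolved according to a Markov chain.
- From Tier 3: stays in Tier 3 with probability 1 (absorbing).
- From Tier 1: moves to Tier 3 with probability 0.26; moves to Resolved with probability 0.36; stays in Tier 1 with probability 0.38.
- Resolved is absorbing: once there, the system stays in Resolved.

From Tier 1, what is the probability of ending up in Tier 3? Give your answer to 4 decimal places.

Let h(s) be the probability of absorption at Tier 3 starting from transient state s. Then h(Tier 3) = 1 and h(Resolved) = 0. By first-step analysis:
h(Tier 1) = 0.26·1 + 0.38·h(Tier 1) + 0.36·0
Solving: h(Tier 1) = 0.4194.
Starting from Tier 1, the probability is 0.4194.

0.4194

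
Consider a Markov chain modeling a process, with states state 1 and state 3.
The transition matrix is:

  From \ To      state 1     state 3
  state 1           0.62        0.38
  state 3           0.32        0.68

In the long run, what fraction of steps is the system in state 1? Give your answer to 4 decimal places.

0.4571

Let the stationary distribution be π with π = πP and π_1 + π_2 = 1.
π_1 = 0.62·π_1 + 0.32·π_2
Solving with the normalization constraint gives π = (0.4571, 0.5429).
So the stationary probability of state 1 is 0.4571.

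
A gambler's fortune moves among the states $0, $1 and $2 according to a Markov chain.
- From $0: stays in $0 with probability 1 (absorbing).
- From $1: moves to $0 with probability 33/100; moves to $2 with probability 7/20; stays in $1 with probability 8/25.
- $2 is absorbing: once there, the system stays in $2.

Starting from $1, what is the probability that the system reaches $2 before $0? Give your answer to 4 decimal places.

Let h(s) be the probability of absorption at $2 starting from transient state s. Then h($2) = 1 and h($0) = 0. By first-step analysis:
h($1) = 0.33·0 + 0.32·h($1) + 0.35·1
Solving: h($1) = 0.5147.
Starting from $1, the probability is 0.5147.

0.5147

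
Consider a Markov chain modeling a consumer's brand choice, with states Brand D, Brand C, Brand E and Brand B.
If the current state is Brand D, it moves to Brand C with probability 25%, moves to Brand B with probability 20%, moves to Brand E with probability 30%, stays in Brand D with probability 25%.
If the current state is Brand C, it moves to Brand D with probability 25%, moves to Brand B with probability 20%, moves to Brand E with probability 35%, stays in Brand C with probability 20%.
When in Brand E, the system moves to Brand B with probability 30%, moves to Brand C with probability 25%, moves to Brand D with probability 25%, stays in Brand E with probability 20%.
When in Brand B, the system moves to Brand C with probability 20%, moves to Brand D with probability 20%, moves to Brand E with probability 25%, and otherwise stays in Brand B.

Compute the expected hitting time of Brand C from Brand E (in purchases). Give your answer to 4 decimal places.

Let t(s) be the expected number of purchases to first reach Brand C from state s, with t(Brand C) = 0. Conditioning on the first purchase:
t(Brand D) = 1 + 0.25·t(Brand D) + 0.3·t(Brand E) + 0.2·t(Brand B)
t(Brand E) = 1 + 0.25·t(Brand D) + 0.2·t(Brand E) + 0.3·t(Brand B)
t(Brand B) = 1 + 0.2·t(Brand D) + 0.25·t(Brand E) + 0.35·t(Brand B)
Solving: t(Brand D) = 4.2247, t(Brand E) = 4.2472, t(Brand B) = 4.4719.
Expected purchases from Brand E to Brand C: 4.2472.

4.2472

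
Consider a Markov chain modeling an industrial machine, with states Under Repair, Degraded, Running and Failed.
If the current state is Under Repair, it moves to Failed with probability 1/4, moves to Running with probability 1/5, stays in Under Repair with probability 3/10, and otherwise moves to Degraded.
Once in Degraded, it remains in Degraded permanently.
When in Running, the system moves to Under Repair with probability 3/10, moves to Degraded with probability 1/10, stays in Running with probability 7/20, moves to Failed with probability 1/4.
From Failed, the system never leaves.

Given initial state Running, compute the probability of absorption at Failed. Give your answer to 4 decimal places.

0.6329

Let h(s) be the probability of absorption at Failed starting from transient state s. Then h(Failed) = 1 and h(Degraded) = 0. By first-step analysis:
h(Under Repair) = 0.3·h(Under Repair) + 0.25·0 + 0.2·h(Running) + 0.25·1
h(Running) = 0.3·h(Under Repair) + 0.1·0 + 0.35·h(Running) + 0.25·1
Solving: h(Under Repair) = 0.5380, h(Running) = 0.6329.
Starting from Running, the probability is 0.6329.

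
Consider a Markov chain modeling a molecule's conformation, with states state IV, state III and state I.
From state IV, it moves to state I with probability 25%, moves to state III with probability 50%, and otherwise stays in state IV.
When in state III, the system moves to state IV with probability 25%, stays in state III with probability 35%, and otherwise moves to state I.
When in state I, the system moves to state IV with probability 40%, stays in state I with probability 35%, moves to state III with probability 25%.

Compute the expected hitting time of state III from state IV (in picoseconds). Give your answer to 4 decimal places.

2.3226

Let t(s) be the expected number of picoseconds to first reach state III from state s, with t(state III) = 0. Conditioning on the first picosecond:
t(state IV) = 1 + 0.25·t(state IV) + 0.25·t(state I)
t(state I) = 1 + 0.4·t(state IV) + 0.35·t(state I)
Solving: t(state IV) = 2.3226, t(state I) = 2.9677.
Expected picoseconds from state IV to state III: 2.3226.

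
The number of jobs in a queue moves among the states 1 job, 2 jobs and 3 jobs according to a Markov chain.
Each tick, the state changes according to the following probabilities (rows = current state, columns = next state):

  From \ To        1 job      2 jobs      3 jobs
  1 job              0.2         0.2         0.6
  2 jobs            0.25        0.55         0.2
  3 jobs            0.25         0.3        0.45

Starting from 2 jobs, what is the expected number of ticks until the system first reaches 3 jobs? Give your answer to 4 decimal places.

3.3871

Let t(s) be the expected number of ticks to first reach 3 jobs from state s, with t(3 jobs) = 0. Conditioning on the first tick:
t(1 job) = 1 + 0.2·t(1 job) + 0.2·t(2 jobs)
t(2 jobs) = 1 + 0.25·t(1 job) + 0.55·t(2 jobs)
Solving: t(1 job) = 2.0968, t(2 jobs) = 3.3871.
Expected ticks from 2 jobs to 3 jobs: 3.3871.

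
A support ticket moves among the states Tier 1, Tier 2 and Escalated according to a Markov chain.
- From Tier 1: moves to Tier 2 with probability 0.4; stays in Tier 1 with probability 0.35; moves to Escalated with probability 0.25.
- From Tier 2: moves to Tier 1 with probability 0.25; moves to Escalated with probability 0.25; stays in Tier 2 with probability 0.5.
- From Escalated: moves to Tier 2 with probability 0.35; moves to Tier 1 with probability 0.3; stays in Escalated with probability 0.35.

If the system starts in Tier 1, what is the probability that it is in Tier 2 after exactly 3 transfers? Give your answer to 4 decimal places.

0.4290

Propagate the distribution vector 3 transfers from Tier 1.
After 0 transfers: (1.0000, 0.0000, 0.0000)
After 1 transfer: (0.3500, 0.4000, 0.2500)
After 2 transfers: (0.2975, 0.4275, 0.2750)
After 3 transfers: (0.2935, 0.4290, 0.2775)
P(in Tier 2 after 3 transfers) = 0.4290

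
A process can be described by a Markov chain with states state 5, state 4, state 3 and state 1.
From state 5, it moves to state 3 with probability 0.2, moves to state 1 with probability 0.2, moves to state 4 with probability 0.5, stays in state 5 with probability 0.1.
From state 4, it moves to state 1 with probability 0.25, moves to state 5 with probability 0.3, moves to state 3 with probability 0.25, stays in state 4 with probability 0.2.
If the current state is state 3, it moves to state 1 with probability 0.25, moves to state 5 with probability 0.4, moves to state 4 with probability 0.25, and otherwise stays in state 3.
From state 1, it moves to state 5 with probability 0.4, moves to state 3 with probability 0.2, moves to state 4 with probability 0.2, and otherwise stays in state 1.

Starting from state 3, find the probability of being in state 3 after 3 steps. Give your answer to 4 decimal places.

0.1960

Propagate the distribution vector 3 steps from state 3.
After 0 steps: (0.0000, 0.0000, 1.0000, 0.0000)
After 1 step: (0.4000, 0.2500, 0.1000, 0.2500)
After 2 steps: (0.2550, 0.3250, 0.2025, 0.2175)
After 3 steps: (0.2910, 0.2866, 0.1960, 0.2264)
P(in state 3 after 3 steps) = 0.1960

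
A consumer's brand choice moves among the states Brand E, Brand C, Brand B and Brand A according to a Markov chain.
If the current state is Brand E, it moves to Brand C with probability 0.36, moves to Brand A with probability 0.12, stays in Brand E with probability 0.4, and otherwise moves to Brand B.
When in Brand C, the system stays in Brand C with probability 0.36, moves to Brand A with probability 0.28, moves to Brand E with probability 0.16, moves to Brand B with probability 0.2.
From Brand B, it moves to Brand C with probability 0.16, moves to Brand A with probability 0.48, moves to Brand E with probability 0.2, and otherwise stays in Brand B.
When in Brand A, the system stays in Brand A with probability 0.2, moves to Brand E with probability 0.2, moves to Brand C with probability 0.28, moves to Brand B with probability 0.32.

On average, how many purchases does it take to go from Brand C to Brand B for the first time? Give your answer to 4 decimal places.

Let t(s) be the expected number of purchases to first reach Brand B from state s, with t(Brand B) = 0. Conditioning on the first purchase:
t(Brand E) = 1 + 0.4·t(Brand E) + 0.36·t(Brand C) + 0.12·t(Brand A)
t(Brand C) = 1 + 0.16·t(Brand E) + 0.36·t(Brand C) + 0.28·t(Brand A)
t(Brand A) = 1 + 0.2·t(Brand E) + 0.28·t(Brand C) + 0.2·t(Brand A)
Solving: t(Brand E) = 5.3862, t(Brand C) = 4.7764, t(Brand A) = 4.2683.
Expected purchases from Brand C to Brand B: 4.7764.

4.7764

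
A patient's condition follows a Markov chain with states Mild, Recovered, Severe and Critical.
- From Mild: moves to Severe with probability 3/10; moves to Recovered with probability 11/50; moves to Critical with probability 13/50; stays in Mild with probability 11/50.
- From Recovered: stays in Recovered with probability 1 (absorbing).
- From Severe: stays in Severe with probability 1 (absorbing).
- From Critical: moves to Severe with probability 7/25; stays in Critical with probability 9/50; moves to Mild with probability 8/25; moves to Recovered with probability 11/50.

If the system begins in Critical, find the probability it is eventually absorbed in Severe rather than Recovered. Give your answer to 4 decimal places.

Let h(s) be the probability of absorption at Severe starting from transient state s. Then h(Severe) = 1 and h(Recovered) = 0. By first-step analysis:
h(Mild) = 0.22·h(Mild) + 0.22·0 + 0.3·1 + 0.26·h(Critical)
h(Critical) = 0.32·h(Mild) + 0.22·0 + 0.28·1 + 0.18·h(Critical)
Solving: h(Mild) = 0.5730, h(Critical) = 0.5651.
Starting from Critical, the probability is 0.5651.

0.5651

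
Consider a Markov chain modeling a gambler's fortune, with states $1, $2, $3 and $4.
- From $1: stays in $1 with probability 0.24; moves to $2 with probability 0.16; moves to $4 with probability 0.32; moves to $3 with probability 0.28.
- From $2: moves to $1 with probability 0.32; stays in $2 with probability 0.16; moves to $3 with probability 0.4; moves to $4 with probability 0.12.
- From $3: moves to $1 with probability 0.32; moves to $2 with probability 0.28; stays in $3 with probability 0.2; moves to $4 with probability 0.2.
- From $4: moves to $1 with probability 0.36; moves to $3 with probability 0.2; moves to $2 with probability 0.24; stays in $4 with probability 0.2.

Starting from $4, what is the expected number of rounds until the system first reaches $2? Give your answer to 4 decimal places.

Let t(s) be the expected number of rounds to first reach $2 from state s, with t($2) = 0. Conditioning on the first round:
t($1) = 1 + 0.24·t($1) + 0.28·t($3) + 0.32·t($4)
t($3) = 1 + 0.32·t($1) + 0.2·t($3) + 0.2·t($4)
t($4) = 1 + 0.36·t($1) + 0.2·t($3) + 0.2·t($4)
Solving: t($1) = 4.7710, t($3) = 4.2748, t($4) = 4.4656.
Expected rounds from $4 to $2: 4.4656.

4.4656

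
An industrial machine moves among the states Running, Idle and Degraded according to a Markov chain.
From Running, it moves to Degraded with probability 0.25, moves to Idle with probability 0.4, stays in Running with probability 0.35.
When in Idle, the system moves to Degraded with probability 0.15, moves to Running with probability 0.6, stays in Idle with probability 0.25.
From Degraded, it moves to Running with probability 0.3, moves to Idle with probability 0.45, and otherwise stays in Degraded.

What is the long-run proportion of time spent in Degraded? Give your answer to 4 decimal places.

0.2143

Let the stationary distribution be π with π = πP and π_1 + π_2 + π_3 = 1.
π_1 = 0.35·π_1 + 0.6·π_2 + 0.3·π_3
π_2 = 0.4·π_1 + 0.25·π_2 + 0.45·π_3
Solving with the normalization constraint gives π = (0.4286, 0.3571, 0.2143).
So the stationary probability of Degraded is 0.2143.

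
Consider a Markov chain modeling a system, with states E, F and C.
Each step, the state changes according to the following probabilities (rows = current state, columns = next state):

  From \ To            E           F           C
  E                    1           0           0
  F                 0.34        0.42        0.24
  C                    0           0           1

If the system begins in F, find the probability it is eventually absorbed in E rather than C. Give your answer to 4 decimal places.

0.5862

Let h(s) be the probability of absorption at E starting from transient state s. Then h(E) = 1 and h(C) = 0. By first-step analysis:
h(F) = 0.34·1 + 0.42·h(F) + 0.24·0
Solving: h(F) = 0.5862.
Starting from F, the probability is 0.5862.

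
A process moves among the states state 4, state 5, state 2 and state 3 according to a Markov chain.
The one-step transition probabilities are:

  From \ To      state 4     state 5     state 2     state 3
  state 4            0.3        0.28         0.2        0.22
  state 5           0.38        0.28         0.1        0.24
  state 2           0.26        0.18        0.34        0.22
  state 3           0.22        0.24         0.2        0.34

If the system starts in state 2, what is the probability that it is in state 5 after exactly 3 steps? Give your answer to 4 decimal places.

Propagate the distribution vector 3 steps from state 2.
After 0 steps: (0.0000, 0.0000, 1.0000, 0.0000)
After 1 step: (0.2600, 0.1800, 0.3400, 0.2200)
After 2 steps: (0.2832, 0.2372, 0.2296, 0.2500)
After 3 steps: (0.2898, 0.2470, 0.2084, 0.2547)
P(in state 5 after 3 steps) = 0.2470

0.2470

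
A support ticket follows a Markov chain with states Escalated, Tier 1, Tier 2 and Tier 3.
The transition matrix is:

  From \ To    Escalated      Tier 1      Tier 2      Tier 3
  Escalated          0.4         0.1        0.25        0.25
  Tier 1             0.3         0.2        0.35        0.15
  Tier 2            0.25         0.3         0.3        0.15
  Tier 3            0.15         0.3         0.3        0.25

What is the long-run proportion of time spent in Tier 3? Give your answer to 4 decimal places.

Let the stationary distribution be π with π = πP and π_1 + π_2 + π_3 + π_4 = 1.
π_1 = 0.4·π_1 + 0.3·π_2 + 0.25·π_3 + 0.15·π_4
π_2 = 0.1·π_1 + 0.2·π_2 + 0.3·π_3 + 0.3·π_4
π_3 = 0.25·π_1 + 0.35·π_2 + 0.3·π_3 + 0.3·π_4
Solving with the normalization constraint gives π = (0.2838, 0.2211, 0.2969, 0.1982).
So the stationary probability of Tier 3 is 0.1982.

0.1982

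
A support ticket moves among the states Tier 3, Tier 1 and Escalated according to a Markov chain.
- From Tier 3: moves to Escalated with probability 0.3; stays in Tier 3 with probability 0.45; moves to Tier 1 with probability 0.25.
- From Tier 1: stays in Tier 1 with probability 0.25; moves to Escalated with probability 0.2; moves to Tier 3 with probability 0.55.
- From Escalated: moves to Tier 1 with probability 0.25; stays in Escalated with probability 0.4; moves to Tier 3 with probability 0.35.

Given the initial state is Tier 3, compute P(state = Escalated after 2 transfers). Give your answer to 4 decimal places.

Sum over the intermediate state after 1 transfer:
P = P(Tier 3→Tier 3)·P(Tier 3→Escalated) + P(Tier 3→Tier 1)·P(Tier 1→Escalated) + P(Tier 3→Escalated)·P(Escalated→Escalated)
  = 0.45×0.3 + 0.25×0.2 + 0.3×0.4
  = 0.1350 + 0.0500 + 0.1200 = 0.3050

0.3050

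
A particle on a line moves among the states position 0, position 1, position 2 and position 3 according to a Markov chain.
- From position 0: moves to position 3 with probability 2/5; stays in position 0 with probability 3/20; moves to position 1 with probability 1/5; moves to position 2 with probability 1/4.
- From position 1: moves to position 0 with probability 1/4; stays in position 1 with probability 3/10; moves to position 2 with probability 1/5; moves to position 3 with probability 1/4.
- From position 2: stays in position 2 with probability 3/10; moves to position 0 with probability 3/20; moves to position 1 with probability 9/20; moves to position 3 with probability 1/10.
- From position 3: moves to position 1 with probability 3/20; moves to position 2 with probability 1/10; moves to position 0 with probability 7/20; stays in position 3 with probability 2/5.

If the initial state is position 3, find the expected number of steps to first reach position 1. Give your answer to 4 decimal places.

4.6424

Let t(s) be the expected number of steps to first reach position 1 from state s, with t(position 1) = 0. Conditioning on the first step:
t(position 0) = 1 + 0.15·t(position 0) + 0.25·t(position 2) + 0.4·t(position 3)
t(position 2) = 1 + 0.15·t(position 0) + 0.3·t(position 2) + 0.1·t(position 3)
t(position 3) = 1 + 0.35·t(position 0) + 0.1·t(position 2) + 0.4·t(position 3)
Solving: t(position 0) = 4.2438, t(position 2) = 3.0012, t(position 3) = 4.6424.
Expected steps from position 3 to position 1: 4.6424.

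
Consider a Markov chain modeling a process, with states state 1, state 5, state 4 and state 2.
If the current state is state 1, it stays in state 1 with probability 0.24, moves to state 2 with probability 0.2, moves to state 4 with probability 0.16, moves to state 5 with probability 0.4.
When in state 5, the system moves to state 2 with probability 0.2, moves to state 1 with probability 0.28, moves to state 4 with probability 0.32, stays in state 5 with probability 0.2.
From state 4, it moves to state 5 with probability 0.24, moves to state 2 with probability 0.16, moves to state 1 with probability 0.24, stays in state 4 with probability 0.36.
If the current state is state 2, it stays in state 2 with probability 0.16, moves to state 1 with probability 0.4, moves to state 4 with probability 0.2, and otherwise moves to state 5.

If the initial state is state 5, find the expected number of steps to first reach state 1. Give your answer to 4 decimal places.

3.4577

Let t(s) be the expected number of steps to first reach state 1 from state s, with t(state 1) = 0. Conditioning on the first step:
t(state 5) = 1 + 0.2·t(state 5) + 0.32·t(state 4) + 0.2·t(state 2)
t(state 4) = 1 + 0.24·t(state 5) + 0.36·t(state 4) + 0.16·t(state 2)
t(state 2) = 1 + 0.24·t(state 5) + 0.2·t(state 4) + 0.16·t(state 2)
Solving: t(state 5) = 3.4577, t(state 4) = 3.6192, t(state 2) = 3.0401.
Expected steps from state 5 to state 1: 3.4577.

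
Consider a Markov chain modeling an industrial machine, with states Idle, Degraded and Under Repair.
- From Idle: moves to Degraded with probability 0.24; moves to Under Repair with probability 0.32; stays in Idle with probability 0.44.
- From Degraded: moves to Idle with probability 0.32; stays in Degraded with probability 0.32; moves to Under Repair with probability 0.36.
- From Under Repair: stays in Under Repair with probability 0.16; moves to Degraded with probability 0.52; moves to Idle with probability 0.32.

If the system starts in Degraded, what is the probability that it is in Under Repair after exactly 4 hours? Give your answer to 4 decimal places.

0.2874

Propagate the distribution vector 4 hours from Degraded.
After 0 hours: (0.0000, 1.0000, 0.0000)
After 1 hour: (0.3200, 0.3200, 0.3600)
After 2 hours: (0.3584, 0.3664, 0.2752)
After 3 hours: (0.3630, 0.3464, 0.2906)
After 4 hours: (0.3636, 0.3491, 0.2874)
P(in Under Repair after 4 hours) = 0.2874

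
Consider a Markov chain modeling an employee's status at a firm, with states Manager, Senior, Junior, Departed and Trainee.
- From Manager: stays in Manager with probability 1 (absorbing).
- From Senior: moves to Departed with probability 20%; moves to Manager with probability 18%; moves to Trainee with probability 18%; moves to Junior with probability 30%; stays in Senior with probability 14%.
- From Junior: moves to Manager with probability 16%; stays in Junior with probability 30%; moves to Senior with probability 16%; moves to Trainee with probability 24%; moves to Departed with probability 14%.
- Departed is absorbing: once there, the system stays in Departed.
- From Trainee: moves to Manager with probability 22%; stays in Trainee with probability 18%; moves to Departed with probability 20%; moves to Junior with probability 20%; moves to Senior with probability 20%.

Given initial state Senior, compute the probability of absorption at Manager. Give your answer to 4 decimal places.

0.4987

Let h(s) be the probability of absorption at Manager starting from transient state s. Then h(Manager) = 1 and h(Departed) = 0. By first-step analysis:
h(Senior) = 0.18·1 + 0.14·h(Senior) + 0.3·h(Junior) + 0.2·0 + 0.18·h(Trainee)
h(Junior) = 0.16·1 + 0.16·h(Senior) + 0.3·h(Junior) + 0.14·0 + 0.24·h(Trainee)
h(Trainee) = 0.22·1 + 0.2·h(Senior) + 0.2·h(Junior) + 0.2·0 + 0.18·h(Trainee)
Solving: h(Senior) = 0.4987, h(Junior) = 0.5197, h(Trainee) = 0.5167.
Starting from Senior, the probability is 0.4987.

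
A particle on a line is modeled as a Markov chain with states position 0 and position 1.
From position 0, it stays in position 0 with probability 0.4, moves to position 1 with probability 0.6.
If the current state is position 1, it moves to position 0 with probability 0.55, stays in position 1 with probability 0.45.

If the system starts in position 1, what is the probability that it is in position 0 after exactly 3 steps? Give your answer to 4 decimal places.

0.4799

Propagate the distribution vector 3 steps from position 1.
After 0 steps: (0.0000, 1.0000)
After 1 step: (0.5500, 0.4500)
After 2 steps: (0.4675, 0.5325)
After 3 steps: (0.4799, 0.5201)
P(in position 0 after 3 steps) = 0.4799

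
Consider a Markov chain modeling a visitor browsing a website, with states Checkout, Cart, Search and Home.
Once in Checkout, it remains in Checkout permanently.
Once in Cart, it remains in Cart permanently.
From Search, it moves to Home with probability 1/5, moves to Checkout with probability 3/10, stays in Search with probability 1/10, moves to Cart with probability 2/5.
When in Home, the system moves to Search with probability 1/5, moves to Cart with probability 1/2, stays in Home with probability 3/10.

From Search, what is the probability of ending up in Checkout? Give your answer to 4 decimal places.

0.3559

Let h(s) be the probability of absorption at Checkout starting from transient state s. Then h(Checkout) = 1 and h(Cart) = 0. By first-step analysis:
h(Search) = 0.3·1 + 0.4·0 + 0.1·h(Search) + 0.2·h(Home)
h(Home) = 0.5·0 + 0.2·h(Search) + 0.3·h(Home)
Solving: h(Search) = 0.3559, h(Home) = 0.1017.
Starting from Search, the probability is 0.3559.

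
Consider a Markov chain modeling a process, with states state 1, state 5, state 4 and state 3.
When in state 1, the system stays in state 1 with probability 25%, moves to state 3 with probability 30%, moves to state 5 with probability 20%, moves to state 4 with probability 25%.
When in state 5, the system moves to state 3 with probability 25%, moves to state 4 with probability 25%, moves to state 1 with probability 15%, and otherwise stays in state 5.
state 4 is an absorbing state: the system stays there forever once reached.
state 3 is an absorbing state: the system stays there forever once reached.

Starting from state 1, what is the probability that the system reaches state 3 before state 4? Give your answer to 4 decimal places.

0.5355

Let h(s) be the probability of absorption at state 3 starting from transient state s. Then h(state 3) = 1 and h(state 4) = 0. By first-step analysis:
h(state 1) = 0.25·h(state 1) + 0.2·h(state 5) + 0.25·0 + 0.3·1
h(state 5) = 0.15·h(state 1) + 0.35·h(state 5) + 0.25·0 + 0.25·1
Solving: h(state 1) = 0.5355, h(state 5) = 0.5082.
Starting from state 1, the probability is 0.5355.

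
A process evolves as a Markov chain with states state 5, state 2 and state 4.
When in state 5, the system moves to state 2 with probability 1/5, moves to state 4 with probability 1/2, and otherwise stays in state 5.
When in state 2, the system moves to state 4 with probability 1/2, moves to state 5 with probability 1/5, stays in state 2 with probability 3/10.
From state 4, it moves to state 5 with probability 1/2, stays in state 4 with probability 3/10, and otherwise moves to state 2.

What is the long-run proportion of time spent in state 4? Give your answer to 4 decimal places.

Let the stationary distribution be π with π = πP and π_1 + π_2 + π_3 = 1.
π_1 = 0.3·π_1 + 0.2·π_2 + 0.5·π_3
π_2 = 0.2·π_1 + 0.3·π_2 + 0.2·π_3
Solving with the normalization constraint gives π = (0.3611, 0.2222, 0.4167).
So the stationary probability of state 4 is 0.4167.

0.4167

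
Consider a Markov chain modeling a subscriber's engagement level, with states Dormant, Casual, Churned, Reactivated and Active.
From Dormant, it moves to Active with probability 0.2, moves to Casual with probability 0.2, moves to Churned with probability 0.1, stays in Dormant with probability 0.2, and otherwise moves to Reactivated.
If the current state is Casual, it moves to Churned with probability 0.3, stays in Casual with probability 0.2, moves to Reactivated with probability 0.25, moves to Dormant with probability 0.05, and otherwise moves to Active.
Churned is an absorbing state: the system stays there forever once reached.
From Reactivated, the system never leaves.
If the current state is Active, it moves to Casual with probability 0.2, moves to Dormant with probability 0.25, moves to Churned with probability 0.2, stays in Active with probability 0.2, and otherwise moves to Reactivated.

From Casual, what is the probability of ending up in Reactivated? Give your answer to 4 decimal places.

Let h(s) be the probability of absorption at Reactivated starting from transient state s. Then h(Reactivated) = 1 and h(Churned) = 0. By first-step analysis:
h(Dormant) = 0.2·h(Dormant) + 0.2·h(Casual) + 0.1·0 + 0.3·1 + 0.2·h(Active)
h(Casual) = 0.05·h(Dormant) + 0.2·h(Casual) + 0.3·0 + 0.25·1 + 0.2·h(Active)
h(Active) = 0.25·h(Dormant) + 0.2·h(Casual) + 0.2·0 + 0.15·1 + 0.2·h(Active)
Solving: h(Dormant) = 0.6190, h(Casual) = 0.4762, h(Active) = 0.5000.
Starting from Casual, the probability is 0.4762.

0.4762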